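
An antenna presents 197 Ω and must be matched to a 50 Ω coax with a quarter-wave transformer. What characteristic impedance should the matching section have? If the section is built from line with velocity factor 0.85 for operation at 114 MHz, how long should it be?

Z_qwt ≈ 99.2 Ω; length ≈ 55.9 cm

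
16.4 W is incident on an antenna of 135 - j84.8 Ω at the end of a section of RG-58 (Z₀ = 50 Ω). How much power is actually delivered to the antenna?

P_delivered ≈ 10.7 W

|Γ| = |(85 − j84.8)/(185 − j84.8)| = 0.59
|Γ|² = 0.348
P_refl = |Γ|²·P_inc = 5.71 W, P_del = (1 − |Γ|²)·P_inc = 10.7 W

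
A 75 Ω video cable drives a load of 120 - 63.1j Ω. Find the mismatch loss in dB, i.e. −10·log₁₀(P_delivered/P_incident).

Γ = (45 − j63.1)/(195 − j63.1), |Γ| = 0.378
|Γ|² = 0.143, so P_del/P_inc = 1 − |Γ|² = 0.857
ML = −10·log₁₀(1 − |Γ|²)

mismatch loss ≈ 0.67 dB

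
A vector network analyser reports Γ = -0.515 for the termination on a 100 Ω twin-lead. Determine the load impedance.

Z_L ≈ 32 Ω

Z_L = Z_0·(1 + Γ)/(1 − Γ) = 100·(0.485)/(1.52)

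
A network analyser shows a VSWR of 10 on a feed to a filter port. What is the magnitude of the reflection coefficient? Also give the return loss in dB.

|Γ| = (S − 1)/(S + 1) = (10 − 1)/(10 + 1) = 9/11
RL = −20·log₁₀|Γ| = −20·log₁₀(0.818)

|Γ| ≈ 0.818; return loss ≈ 1.74 dB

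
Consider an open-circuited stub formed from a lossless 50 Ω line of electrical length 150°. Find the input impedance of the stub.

Z_in ≈ +j86.6 Ω

tan(βl) = -0.577
For an open-circuited stub, Z_in = −jZ_0·cot(βl) = −jZ_0/tan(βl)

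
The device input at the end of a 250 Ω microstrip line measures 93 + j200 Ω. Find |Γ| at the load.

|Γ| ≈ 0.64

Γ = (Z_L − Z_0)/(Z_L + Z_0) = (-157 + j200)/(343 + j200)
|Γ| = 254/397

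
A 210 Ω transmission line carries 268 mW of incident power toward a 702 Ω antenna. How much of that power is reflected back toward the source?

P_reflected ≈ 78 mW

Γ = (702 − 210)/(702 + 210) = 0.539
|Γ|² = 0.291
P_refl = |Γ|²·P_inc = 78 mW, P_del = (1 − |Γ|²)·P_inc = 190 mW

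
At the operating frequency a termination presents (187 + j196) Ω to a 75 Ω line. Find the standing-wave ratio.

VSWR ≈ 5.45

Γ = (Z_L − Z_0)/(Z_L + Z_0) = (112 + j196)/(262 + j196)
|Γ| = 226/327 = 0.69
VSWR = (1 + |Γ|)/(1 − |Γ|) = 1.69/0.31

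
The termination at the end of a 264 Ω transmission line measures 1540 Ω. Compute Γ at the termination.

Γ = 0.707

Γ = (Z_L − Z_0)/(Z_L + Z_0) = (1540 − 264)/(1540 + 264) = 1276/1804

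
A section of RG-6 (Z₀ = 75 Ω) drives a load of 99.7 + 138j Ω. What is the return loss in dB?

RL ≈ 4.02 dB

Γ = (24.7 + j138)/(174.7 + j138), |Γ| = 0.63
RL = −20·log₁₀|Γ| = −20·log₁₀(0.63)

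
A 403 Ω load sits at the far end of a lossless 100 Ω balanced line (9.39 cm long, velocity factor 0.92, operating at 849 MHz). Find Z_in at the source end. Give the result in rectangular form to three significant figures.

λ = v/f = 0.92·c / 849 MHz = 0.325 m
βl = 2π·l/λ = 2π × 0.289 = 104°
tan(βl) = tan(104°) = -4.02
Z_in = Z_0·(Z_L + jZ_0·tanβl)/(Z_0 + jZ_L·tanβl)
     = 100·(403 − j402)/(100 − j1620)

Z_in ≈ 26.3 + j23.3 Ω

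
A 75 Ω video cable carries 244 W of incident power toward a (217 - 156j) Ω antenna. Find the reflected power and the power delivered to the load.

|Γ| = |(142 − j156)/(292 − j156)| = 0.637
|Γ|² = 0.406
P_refl = |Γ|²·P_inc = 99.1 W, P_del = (1 − |Γ|²)·P_inc = 145 W

P_reflected ≈ 99.1 W; P_delivered ≈ 145 W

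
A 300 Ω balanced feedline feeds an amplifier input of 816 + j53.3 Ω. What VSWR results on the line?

VSWR ≈ 2.73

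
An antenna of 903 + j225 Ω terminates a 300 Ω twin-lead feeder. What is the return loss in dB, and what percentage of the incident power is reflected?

Γ = (603 + j225)/(1203 + j225), |Γ| = 0.526
RL = −20·log₁₀(0.526) = 5.58 dB
P_refl/P_inc = |Γ|² = 0.277

RL ≈ 5.58 dB; 27.7% of incident power reflected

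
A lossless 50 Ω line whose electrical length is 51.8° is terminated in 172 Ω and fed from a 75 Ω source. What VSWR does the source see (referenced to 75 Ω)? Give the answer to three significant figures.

tan(βl) = 1.27
Z_in = Z_0·(Z_L + jZ_0·tanβl)/(Z_0 + jZ_L·tanβl) = 22.4 − j34.2 Ω
Γ_s = (Z_in − Z_s)/(Z_in + Z_s) = (-52.6 − j34.2)/(97.4 − j34.2), |Γ_s| = 0.608
VSWR = (1 + |Γ_s|)/(1 − |Γ_s|)

VSWR ≈ 4.11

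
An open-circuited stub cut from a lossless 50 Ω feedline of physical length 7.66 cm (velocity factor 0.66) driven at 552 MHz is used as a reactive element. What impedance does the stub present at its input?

λ = v/f = 0.66·c / 552 MHz = 0.359 m
βl = 2π·l/λ = 2π × 0.214 = 76.9°
tan(βl) = 4.29
For an open-circuited stub, Z_in = −jZ_0·cot(βl) = −jZ_0/tan(βl)

Z_in ≈ −j11.7 Ω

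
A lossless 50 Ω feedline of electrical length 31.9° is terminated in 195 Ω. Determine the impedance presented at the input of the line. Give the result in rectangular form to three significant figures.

Z_in ≈ 39.3 − j64.2 Ω

tan(βl) = tan(31.9°) = 0.622
Z_in = Z_0·(Z_L + jZ_0·tanβl)/(Z_0 + jZ_L·tanβl)
     = 50·(195 + j31.1)/(50 + j121)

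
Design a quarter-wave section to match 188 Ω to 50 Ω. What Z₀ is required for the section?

Z_qwt = √(Z_0·R_L) = √(50 × 188) = √9400

Z_qwt ≈ 97 Ω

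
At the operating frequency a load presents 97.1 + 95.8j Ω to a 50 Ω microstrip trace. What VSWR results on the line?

Γ = (Z_L − Z_0)/(Z_L + Z_0) = (47.1 + j95.8)/(147.1 + j95.8)
|Γ| = 107/176 = 0.608
VSWR = (1 + |Γ|)/(1 − |Γ|) = 1.61/0.392

VSWR ≈ 4.1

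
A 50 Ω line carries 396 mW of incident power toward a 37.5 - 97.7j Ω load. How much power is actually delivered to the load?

|Γ| = |(-12.5 − j97.7)/(87.5 − j97.7)| = 0.751
|Γ|² = 0.564
P_refl = |Γ|²·P_inc = 223 mW, P_del = (1 − |Γ|²)·P_inc = 173 mW

P_delivered ≈ 173 mW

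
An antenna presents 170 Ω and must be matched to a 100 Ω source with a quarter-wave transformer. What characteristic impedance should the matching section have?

Z_qwt ≈ 130 Ω

Z_qwt = √(Z_0·R_L) = √(100 × 170) = √17000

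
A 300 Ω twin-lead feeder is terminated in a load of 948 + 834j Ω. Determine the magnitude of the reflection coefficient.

|Γ| ≈ 0.704

Γ = (Z_L − Z_0)/(Z_L + Z_0) = (648 + j834)/(1248 + j834)
|Γ| = 1060/1500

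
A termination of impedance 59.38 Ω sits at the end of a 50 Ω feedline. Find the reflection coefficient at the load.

Γ = 0.0858

Γ = (Z_L − Z_0)/(Z_L + Z_0) = (59.38 − 50)/(59.38 + 50) = 9.38/109.4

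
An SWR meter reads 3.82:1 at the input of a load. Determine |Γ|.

|Γ| ≈ 0.585

|Γ| = (S − 1)/(S + 1) = (3.82 − 1)/(3.82 + 1) = 2.82/4.82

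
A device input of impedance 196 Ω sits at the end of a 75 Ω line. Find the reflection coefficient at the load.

Γ = 0.446

Γ = (Z_L − Z_0)/(Z_L + Z_0) = (196 − 75)/(196 + 75) = 121/271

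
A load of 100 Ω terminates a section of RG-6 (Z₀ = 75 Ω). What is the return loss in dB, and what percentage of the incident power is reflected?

Γ = (100 − 75)/(100 + 75) = 0.143
RL = −20·log₁₀(0.143) = 16.9 dB
P_refl/P_inc = |Γ|² = 0.0204

RL ≈ 16.9 dB; 2.04% of incident power reflected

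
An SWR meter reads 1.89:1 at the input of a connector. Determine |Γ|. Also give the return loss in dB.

|Γ| = (S − 1)/(S + 1) = (1.89 − 1)/(1.89 + 1) = 0.89/2.89
RL = −20·log₁₀|Γ| = −20·log₁₀(0.308)

|Γ| ≈ 0.308; return loss ≈ 10.2 dB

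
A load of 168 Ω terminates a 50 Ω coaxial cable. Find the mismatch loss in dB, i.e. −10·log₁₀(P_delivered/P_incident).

mismatch loss ≈ 1.51 dB

Γ = (168 − 50)/(168 + 50) = 0.541
|Γ|² = 0.293, so P_del/P_inc = 1 − |Γ|² = 0.707
ML = −10·log₁₀(1 − |Γ|²)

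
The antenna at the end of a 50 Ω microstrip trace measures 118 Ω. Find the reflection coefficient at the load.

Γ = (Z_L − Z_0)/(Z_L + Z_0) = (118 − 50)/(118 + 50) = 68/168

Γ = 0.405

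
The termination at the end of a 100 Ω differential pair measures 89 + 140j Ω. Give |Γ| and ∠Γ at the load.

Γ ≈ 0.597 ∠ 58°

Γ = (Z_L − Z_0)/(Z_L + Z_0) = (-11 + j140)/(189 + j140)
|Γ| = 140/235 = 0.597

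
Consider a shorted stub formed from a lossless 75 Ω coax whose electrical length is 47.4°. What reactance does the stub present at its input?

X_in ≈ 81.6 Ω (inductive)

tan(βl) = 1.09
For a shorted stub, Z_in = jZ_0·tan(βl)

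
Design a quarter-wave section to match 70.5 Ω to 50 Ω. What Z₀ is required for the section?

Z_qwt = √(Z_0·R_L) = √(50 × 70.5) = √3525

Z_qwt ≈ 59.4 Ω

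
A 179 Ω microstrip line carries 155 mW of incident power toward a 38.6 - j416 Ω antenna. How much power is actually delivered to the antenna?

|Γ| = |(-140.4 − j416)/(217.6 − j416)| = 0.935
|Γ|² = 0.875
P_refl = |Γ|²·P_inc = 136 mW, P_del = (1 − |Γ|²)·P_inc = 19.4 mW

P_delivered ≈ 19.4 mW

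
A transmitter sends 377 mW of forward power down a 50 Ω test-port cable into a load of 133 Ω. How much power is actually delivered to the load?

P_delivered ≈ 299 mW

Γ = (133 − 50)/(133 + 50) = 0.454
|Γ|² = 0.206
P_refl = |Γ|²·P_inc = 77.6 mW, P_del = (1 − |Γ|²)·P_inc = 299 mW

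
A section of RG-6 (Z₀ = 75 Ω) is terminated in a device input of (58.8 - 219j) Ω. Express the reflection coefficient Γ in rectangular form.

Γ = (Z_L − Z_0)/(Z_L + Z_0) = (-16.2 − j219)/(133.8 − j219)

Γ ≈ 0.695 − j0.499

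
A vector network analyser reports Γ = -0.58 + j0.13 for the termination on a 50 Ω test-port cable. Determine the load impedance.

Z_L = Z_0·(1 + Γ)/(1 − Γ) = 50·(0.42 + j0.13)/(1.58 − j0.13)

Z_L ≈ 12.9 + j5.17 Ω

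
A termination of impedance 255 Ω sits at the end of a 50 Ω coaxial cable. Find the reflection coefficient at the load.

Γ = 0.672

Γ = (Z_L − Z_0)/(Z_L + Z_0) = (255 − 50)/(255 + 50) = 205/305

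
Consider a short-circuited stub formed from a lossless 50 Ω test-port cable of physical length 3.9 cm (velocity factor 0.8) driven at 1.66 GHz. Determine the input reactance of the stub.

λ = v/f = 0.8·c / 1.66 GHz = 0.145 m
βl = 2π·l/λ = 2π × 0.27 = 97.1°
tan(βl) = -8.02
For a short-circuited stub, Z_in = jZ_0·tan(βl)

X_in ≈ -401 Ω (capacitive)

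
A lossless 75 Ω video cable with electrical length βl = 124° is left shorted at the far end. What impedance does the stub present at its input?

Z_in ≈ −j111 Ω

tan(βl) = -1.48
For a shorted stub, Z_in = jZ_0·tan(βl)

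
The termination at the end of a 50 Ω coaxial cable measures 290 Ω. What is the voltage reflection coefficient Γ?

Γ = 0.706

Γ = (Z_L − Z_0)/(Z_L + Z_0) = (290 − 50)/(290 + 50) = 240/340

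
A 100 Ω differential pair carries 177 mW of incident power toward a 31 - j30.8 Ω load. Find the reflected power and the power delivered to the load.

|Γ| = |(-69 − j30.8)/(131 − j30.8)| = 0.561
|Γ|² = 0.315
P_refl = |Γ|²·P_inc = 55.8 mW, P_del = (1 − |Γ|²)·P_inc = 121 mW

P_reflected ≈ 55.8 mW; P_delivered ≈ 121 mW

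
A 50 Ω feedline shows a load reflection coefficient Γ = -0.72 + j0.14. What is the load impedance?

Z_L = Z_0·(1 + Γ)/(1 − Γ) = 50·(0.28 + j0.14)/(1.72 − j0.14)

Z_L ≈ 7.76 + j4.7 Ω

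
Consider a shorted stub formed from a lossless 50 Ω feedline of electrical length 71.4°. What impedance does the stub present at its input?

tan(βl) = 2.97
For a shorted stub, Z_in = jZ_0·tan(βl)

Z_in ≈ +j149 Ω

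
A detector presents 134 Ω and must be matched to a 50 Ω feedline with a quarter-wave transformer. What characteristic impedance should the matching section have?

Z_qwt ≈ 81.9 Ω

Z_qwt = √(Z_0·R_L) = √(50 × 134) = √6700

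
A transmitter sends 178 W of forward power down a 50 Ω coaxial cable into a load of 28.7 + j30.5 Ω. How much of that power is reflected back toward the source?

P_reflected ≈ 34.6 W

|Γ| = |(-21.3 + j30.5)/(78.7 + j30.5)| = 0.441
|Γ|² = 0.194
P_refl = |Γ|²·P_inc = 34.6 W, P_del = (1 − |Γ|²)·P_inc = 143 W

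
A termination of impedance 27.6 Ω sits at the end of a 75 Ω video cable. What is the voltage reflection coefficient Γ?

Γ = (Z_L − Z_0)/(Z_L + Z_0) = (27.6 − 75)/(27.6 + 75) = -47.4/102.6

Γ = -0.462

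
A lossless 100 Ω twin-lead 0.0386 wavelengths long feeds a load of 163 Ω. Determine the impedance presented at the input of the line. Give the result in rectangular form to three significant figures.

βl = 2π × 0.0386 = 13.9°
tan(βl) = tan(13.9°) = 0.247
Z_in = Z_0·(Z_L + jZ_0·tanβl)/(Z_0 + jZ_L·tanβl)
     = 100·(163 + j24.7)/(100 + j40.3)

Z_in ≈ 149 − j35.3 Ω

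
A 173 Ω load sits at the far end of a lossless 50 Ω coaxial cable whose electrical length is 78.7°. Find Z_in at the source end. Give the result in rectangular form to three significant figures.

Z_in ≈ 15 − j9.13 Ω

tan(βl) = tan(78.7°) = 5
Z_in = Z_0·(Z_L + jZ_0·tanβl)/(Z_0 + jZ_L·tanβl)
     = 50·(173 + j250)/(50 + j866)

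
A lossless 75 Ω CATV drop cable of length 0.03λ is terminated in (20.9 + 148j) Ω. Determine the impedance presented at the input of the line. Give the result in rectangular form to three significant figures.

βl = 2π × 0.03 = 10.8°
tan(βl) = tan(10.8°) = 0.191
Z_in = Z_0·(Z_L + jZ_0·tanβl)/(Z_0 + jZ_L·tanβl)
     = 75·(20.9 + j162)/(46.8 + j3.99)

Z_in ≈ 55.3 + j256 Ω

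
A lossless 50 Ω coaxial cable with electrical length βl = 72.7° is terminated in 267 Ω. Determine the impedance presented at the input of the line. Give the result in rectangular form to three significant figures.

Z_in ≈ 10.2 − j15 Ω

tan(βl) = tan(72.7°) = 3.21
Z_in = Z_0·(Z_L + jZ_0·tanβl)/(Z_0 + jZ_L·tanβl)
     = 50·(267 + j161)/(50 + j857)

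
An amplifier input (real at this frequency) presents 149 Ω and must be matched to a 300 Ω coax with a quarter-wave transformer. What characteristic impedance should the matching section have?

Z_qwt ≈ 211 Ω

Z_qwt = √(Z_0·R_L) = √(300 × 149) = √44700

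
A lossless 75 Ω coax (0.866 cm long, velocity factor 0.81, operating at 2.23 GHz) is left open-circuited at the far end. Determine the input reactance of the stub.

λ = v/f = 0.81·c / 2.23 GHz = 0.109 m
βl = 2π·l/λ = 2π × 0.0795 = 28.6°
tan(βl) = 0.545
For an open-circuited stub, Z_in = −jZ_0·cot(βl) = −jZ_0/tan(βl)

X_in ≈ -138 Ω (capacitive)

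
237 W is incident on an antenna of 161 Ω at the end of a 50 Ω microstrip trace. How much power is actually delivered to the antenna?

P_delivered ≈ 171 W

Γ = (161 − 50)/(161 + 50) = 0.526
|Γ|² = 0.277
P_refl = |Γ|²·P_inc = 65.6 W, P_del = (1 − |Γ|²)·P_inc = 171 W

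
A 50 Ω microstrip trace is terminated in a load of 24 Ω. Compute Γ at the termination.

Γ = (Z_L − Z_0)/(Z_L + Z_0) = (24 − 50)/(24 + 50) = -26/74

Γ = -0.351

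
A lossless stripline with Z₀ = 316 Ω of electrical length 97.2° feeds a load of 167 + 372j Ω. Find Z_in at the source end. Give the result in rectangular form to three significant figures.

tan(βl) = tan(97.2°) = -7.92
Z_in = Z_0·(Z_L + jZ_0·tanβl)/(Z_0 + jZ_L·tanβl)
     = 316·(167 − j2130)/(3260 − j1320)

Z_in ≈ 85.8 − j172 Ω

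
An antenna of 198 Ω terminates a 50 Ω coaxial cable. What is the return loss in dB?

Γ = (198 − 50)/(198 + 50) = 0.597
RL = −20·log₁₀|Γ| = −20·log₁₀(0.597)

RL ≈ 4.48 dB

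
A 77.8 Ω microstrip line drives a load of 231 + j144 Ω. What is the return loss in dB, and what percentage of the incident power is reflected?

RL ≈ 4.19 dB; 38.1% of incident power reflected

Γ = (153.2 + j144)/(308.8 + j144), |Γ| = 0.617
RL = −20·log₁₀(0.617) = 4.19 dB
P_refl/P_inc = |Γ|² = 0.381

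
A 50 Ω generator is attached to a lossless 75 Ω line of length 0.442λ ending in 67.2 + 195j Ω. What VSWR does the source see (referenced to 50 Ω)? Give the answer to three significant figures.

VSWR ≈ 10.9

βl = 2π × 0.442 = 159°
tan(βl) = -0.381
Z_in = Z_0·(Z_L + jZ_0·tanβl)/(Z_0 + jZ_L·tanβl) = 18.8 + j86.8 Ω
Γ_s = (Z_in − Z_s)/(Z_in + Z_s) = (-31.2 + j86.8)/(68.8 + j86.8), |Γ_s| = 0.832
VSWR = (1 + |Γ_s|)/(1 − |Γ_s|)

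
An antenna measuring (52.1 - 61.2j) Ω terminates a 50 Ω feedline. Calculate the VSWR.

Γ = (Z_L − Z_0)/(Z_L + Z_0) = (2.1 − j61.2)/(102.1 − j61.2)
|Γ| = 61.2/119 = 0.514
VSWR = (1 + |Γ|)/(1 − |Γ|) = 1.51/0.486

VSWR ≈ 3.12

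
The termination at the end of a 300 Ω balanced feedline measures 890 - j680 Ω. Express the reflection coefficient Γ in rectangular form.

Γ ≈ 0.62 − j0.217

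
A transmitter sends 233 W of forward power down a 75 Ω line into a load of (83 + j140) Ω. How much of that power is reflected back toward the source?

P_reflected ≈ 103 W

|Γ| = |(8 + j140)/(158 + j140)| = 0.664
|Γ|² = 0.441
P_refl = |Γ|²·P_inc = 103 W, P_del = (1 − |Γ|²)·P_inc = 130 W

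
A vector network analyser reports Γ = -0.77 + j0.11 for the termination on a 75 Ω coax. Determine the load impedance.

Z_L = Z_0·(1 + Γ)/(1 − Γ) = 75·(0.23 + j0.11)/(1.77 − j0.11)

Z_L ≈ 9.42 + j5.25 Ω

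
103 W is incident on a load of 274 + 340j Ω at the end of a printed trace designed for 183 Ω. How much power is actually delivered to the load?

P_delivered ≈ 63.7 W

|Γ| = |(91 + j340)/(457 + j340)| = 0.618
|Γ|² = 0.382
P_refl = |Γ|²·P_inc = 39.3 W, P_del = (1 − |Γ|²)·P_inc = 63.7 W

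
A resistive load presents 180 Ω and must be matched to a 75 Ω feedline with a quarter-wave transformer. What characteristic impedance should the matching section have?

Z_qwt = √(Z_0·R_L) = √(75 × 180) = √13500

Z_qwt ≈ 116 Ω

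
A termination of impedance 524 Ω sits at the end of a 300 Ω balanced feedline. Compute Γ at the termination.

Γ = (Z_L − Z_0)/(Z_L + Z_0) = (524 − 300)/(524 + 300) = 224/824

Γ = 0.272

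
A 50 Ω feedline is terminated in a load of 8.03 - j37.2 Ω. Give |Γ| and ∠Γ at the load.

Γ ≈ 0.814 ∠ -106°

Γ = (Z_L − Z_0)/(Z_L + Z_0) = (-41.97 − j37.2)/(58.03 − j37.2)
|Γ| = 56.1/68.9 = 0.814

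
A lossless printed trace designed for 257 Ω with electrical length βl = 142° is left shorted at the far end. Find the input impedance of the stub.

Z_in ≈ −j201 Ω

tan(βl) = -0.781
For a shorted stub, Z_in = jZ_0·tan(βl)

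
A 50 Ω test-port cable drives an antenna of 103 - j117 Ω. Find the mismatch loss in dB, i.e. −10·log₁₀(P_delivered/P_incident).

mismatch loss ≈ 2.55 dB

Γ = (53 − j117)/(153 − j117), |Γ| = 0.667
|Γ|² = 0.445, so P_del/P_inc = 1 − |Γ|² = 0.555
ML = −10·log₁₀(1 − |Γ|²)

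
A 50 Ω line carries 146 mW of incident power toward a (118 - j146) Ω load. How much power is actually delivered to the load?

P_delivered ≈ 69.6 mW

|Γ| = |(68 − j146)/(168 − j146)| = 0.724
|Γ|² = 0.524
P_refl = |Γ|²·P_inc = 76.4 mW, P_del = (1 − |Γ|²)·P_inc = 69.6 mW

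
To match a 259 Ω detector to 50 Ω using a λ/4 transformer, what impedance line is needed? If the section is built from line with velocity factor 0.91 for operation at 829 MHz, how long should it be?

Z_qwt = √(Z_0·R_L) = √(50 × 259) = √12950
λ = 0.91·c/f = 0.329 m, so l = λ/4 = 0.0823 m

Z_qwt ≈ 114 Ω; length ≈ 8.23 cm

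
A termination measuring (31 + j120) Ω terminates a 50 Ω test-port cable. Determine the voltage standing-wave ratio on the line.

VSWR ≈ 11.4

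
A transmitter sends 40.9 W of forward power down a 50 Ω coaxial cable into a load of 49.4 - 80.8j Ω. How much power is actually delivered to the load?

P_delivered ≈ 24.6 W

|Γ| = |(-0.6 − j80.8)/(99.4 − j80.8)| = 0.631
|Γ|² = 0.398
P_refl = |Γ|²·P_inc = 16.3 W, P_del = (1 − |Γ|²)·P_inc = 24.6 W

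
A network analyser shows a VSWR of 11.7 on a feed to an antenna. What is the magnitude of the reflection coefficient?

|Γ| ≈ 0.843

|Γ| = (S − 1)/(S + 1) = (11.7 − 1)/(11.7 + 1) = 10.7/12.7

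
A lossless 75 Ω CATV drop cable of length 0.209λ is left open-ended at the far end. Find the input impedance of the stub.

Z_in ≈ −j19.8 Ω

βl = 2π × 0.209 = 75.2°
tan(βl) = 3.8
For an open-ended stub, Z_in = −jZ_0·cot(βl) = −jZ_0/tan(βl)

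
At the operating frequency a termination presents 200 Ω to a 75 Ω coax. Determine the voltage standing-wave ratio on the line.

VSWR ≈ 2.67

Γ = (200 − 75)/(200 + 75) = 0.455
VSWR = (1 + 0.455)/(1 − 0.455)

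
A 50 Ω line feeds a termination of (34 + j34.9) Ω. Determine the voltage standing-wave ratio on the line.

Γ = (Z_L − Z_0)/(Z_L + Z_0) = (-16 + j34.9)/(84 + j34.9)
|Γ| = 38.4/91 = 0.422
VSWR = (1 + |Γ|)/(1 − |Γ|) = 1.42/0.578

VSWR ≈ 2.46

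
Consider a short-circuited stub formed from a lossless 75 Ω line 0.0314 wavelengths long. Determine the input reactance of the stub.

βl = 2π × 0.0314 = 11.3°
tan(βl) = 0.2
For a short-circuited stub, Z_in = jZ_0·tan(βl)

X_in ≈ 15 Ω (inductive)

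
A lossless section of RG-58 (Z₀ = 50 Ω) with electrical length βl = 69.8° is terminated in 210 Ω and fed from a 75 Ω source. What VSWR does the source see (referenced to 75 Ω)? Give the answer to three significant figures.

VSWR ≈ 5.9

tan(βl) = 2.72
Z_in = Z_0·(Z_L + jZ_0·tanβl)/(Z_0 + jZ_L·tanβl) = 13.4 − j17.2 Ω
Γ_s = (Z_in − Z_s)/(Z_in + Z_s) = (-61.6 − j17.2)/(88.4 − j17.2), |Γ_s| = 0.71
VSWR = (1 + |Γ_s|)/(1 − |Γ_s|)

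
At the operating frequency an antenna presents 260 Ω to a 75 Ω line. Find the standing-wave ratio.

VSWR ≈ 3.47

For a purely resistive load, VSWR = R_L/Z_0 or Z_0/R_L (whichever > 1) = 260/75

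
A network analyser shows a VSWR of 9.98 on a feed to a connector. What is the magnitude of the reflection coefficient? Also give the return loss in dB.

|Γ| = (S − 1)/(S + 1) = (9.98 − 1)/(9.98 + 1) = 8.98/11
RL = −20·log₁₀|Γ| = −20·log₁₀(0.818)

|Γ| ≈ 0.818; return loss ≈ 1.75 dB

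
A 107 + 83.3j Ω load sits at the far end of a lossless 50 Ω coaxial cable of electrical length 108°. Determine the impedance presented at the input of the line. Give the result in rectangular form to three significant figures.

Z_in ≈ 13.8 + j3.36 Ω

tan(βl) = tan(108°) = -3.08
Z_in = Z_0·(Z_L + jZ_0·tanβl)/(Z_0 + jZ_L·tanβl)
     = 50·(107 − j70.6)/(306 − j329)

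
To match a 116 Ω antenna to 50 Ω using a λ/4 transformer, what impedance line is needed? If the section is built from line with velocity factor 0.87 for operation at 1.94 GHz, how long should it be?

Z_qwt ≈ 76.2 Ω; length ≈ 3.36 cm

Z_qwt = √(Z_0·R_L) = √(50 × 116) = √5800
λ = 0.87·c/f = 0.135 m, so l = λ/4 = 0.0336 m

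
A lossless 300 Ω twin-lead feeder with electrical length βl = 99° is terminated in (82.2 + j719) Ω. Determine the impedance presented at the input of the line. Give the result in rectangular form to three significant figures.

Z_in ≈ 12.8 − j71.5 Ω

tan(βl) = tan(99°) = -6.31
Z_in = Z_0·(Z_L + jZ_0·tanβl)/(Z_0 + jZ_L·tanβl)
     = 300·(82.2 − j1180)/(4840 − j519)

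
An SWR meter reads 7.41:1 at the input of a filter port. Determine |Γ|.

|Γ| = (S − 1)/(S + 1) = (7.41 − 1)/(7.41 + 1) = 6.41/8.41

|Γ| ≈ 0.762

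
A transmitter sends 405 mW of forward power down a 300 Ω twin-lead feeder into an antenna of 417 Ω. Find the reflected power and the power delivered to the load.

Γ = (417 − 300)/(417 + 300) = 0.163
|Γ|² = 0.0266
P_refl = |Γ|²·P_inc = 10.8 mW, P_del = (1 − |Γ|²)·P_inc = 394 mW

P_reflected ≈ 10.8 mW; P_delivered ≈ 394 mW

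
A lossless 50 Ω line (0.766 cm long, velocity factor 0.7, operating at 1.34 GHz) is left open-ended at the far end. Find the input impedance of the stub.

Z_in ≈ −j158 Ω

λ = v/f = 0.7·c / 1.34 GHz = 0.157 m
βl = 2π·l/λ = 2π × 0.0489 = 17.6°
tan(βl) = 0.317
For an open-ended stub, Z_in = −jZ_0·cot(βl) = −jZ_0/tan(βl)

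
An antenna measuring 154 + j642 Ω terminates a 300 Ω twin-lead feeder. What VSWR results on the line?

Γ = (Z_L − Z_0)/(Z_L + Z_0) = (-146 + j642)/(454 + j642)
|Γ| = 658/786 = 0.837
VSWR = (1 + |Γ|)/(1 − |Γ|) = 1.84/0.163

VSWR ≈ 11.3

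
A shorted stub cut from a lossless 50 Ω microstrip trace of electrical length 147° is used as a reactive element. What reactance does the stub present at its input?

X_in ≈ -32.5 Ω (capacitive)

tan(βl) = -0.649
For a shorted stub, Z_in = jZ_0·tan(βl)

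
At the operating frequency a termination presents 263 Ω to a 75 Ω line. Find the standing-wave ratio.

Γ = (263 − 75)/(263 + 75) = 0.556
VSWR = (1 + 0.556)/(1 − 0.556)

VSWR ≈ 3.51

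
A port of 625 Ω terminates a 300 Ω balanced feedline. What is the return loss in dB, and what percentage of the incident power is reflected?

RL ≈ 9.09 dB; 12.3% of incident power reflected

Γ = (625 − 300)/(625 + 300) = 0.351
RL = −20·log₁₀(0.351) = 9.09 dB
P_refl/P_inc = |Γ|² = 0.123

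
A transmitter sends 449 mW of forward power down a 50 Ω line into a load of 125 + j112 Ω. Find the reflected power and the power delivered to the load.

|Γ| = |(75 + j112)/(175 + j112)| = 0.649
|Γ|² = 0.421
P_refl = |Γ|²·P_inc = 189 mW, P_del = (1 − |Γ|²)·P_inc = 260 mW

P_reflected ≈ 189 mW; P_delivered ≈ 260 mW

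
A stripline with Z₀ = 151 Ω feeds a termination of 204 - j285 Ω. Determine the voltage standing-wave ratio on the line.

Γ = (Z_L − Z_0)/(Z_L + Z_0) = (53 − j285)/(355 − j285)
|Γ| = 290/455 = 0.637
VSWR = (1 + |Γ|)/(1 − |Γ|) = 1.64/0.363

VSWR ≈ 4.51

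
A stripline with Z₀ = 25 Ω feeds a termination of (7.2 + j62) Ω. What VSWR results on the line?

VSWR ≈ 25.1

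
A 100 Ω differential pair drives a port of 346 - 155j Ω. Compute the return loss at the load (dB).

RL ≈ 4.21 dB

Γ = (246 − j155)/(446 − j155), |Γ| = 0.616
RL = −20·log₁₀|Γ| = −20·log₁₀(0.616)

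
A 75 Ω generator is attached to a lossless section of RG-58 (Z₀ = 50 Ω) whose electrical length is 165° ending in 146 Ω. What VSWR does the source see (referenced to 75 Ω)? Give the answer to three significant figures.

VSWR ≈ 2.14

tan(βl) = -0.268
Z_in = Z_0·(Z_L + jZ_0·tanβl)/(Z_0 + jZ_L·tanβl) = 97.1 + j62.5 Ω
Γ_s = (Z_in − Z_s)/(Z_in + Z_s) = (22.1 + j62.5)/(172 + j62.5), |Γ_s| = 0.362
VSWR = (1 + |Γ_s|)/(1 − |Γ_s|)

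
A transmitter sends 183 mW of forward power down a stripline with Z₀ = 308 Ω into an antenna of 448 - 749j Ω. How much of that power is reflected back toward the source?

P_reflected ≈ 93.8 mW

|Γ| = |(140 − j749)/(756 − j749)| = 0.716
|Γ|² = 0.513
P_refl = |Γ|²·P_inc = 93.8 mW, P_del = (1 − |Γ|²)·P_inc = 89.2 mW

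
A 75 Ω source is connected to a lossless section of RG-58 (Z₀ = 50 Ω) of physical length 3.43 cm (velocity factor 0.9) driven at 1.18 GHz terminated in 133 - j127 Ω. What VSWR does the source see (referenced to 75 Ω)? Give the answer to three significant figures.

λ = v/f = 0.9·c / 1.18 GHz = 0.229 m
βl = 2π·l/λ = 2π × 0.15 = 54°
tan(βl) = 1.37
Z_in = Z_0·(Z_L + jZ_0·tanβl)/(Z_0 + jZ_L·tanβl) = 11.5 − j22.3 Ω
Γ_s = (Z_in − Z_s)/(Z_in + Z_s) = (-63.5 − j22.3)/(86.5 − j22.3), |Γ_s| = 0.754
VSWR = (1 + |Γ_s|)/(1 − |Γ_s|)

VSWR ≈ 7.14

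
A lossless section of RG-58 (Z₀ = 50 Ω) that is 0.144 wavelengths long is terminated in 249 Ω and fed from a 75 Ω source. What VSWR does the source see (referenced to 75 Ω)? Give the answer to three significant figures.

VSWR ≈ 5.91

βl = 2π × 0.144 = 51.8°
tan(βl) = 1.27
Z_in = Z_0·(Z_L + jZ_0·tanβl)/(Z_0 + jZ_L·tanβl) = 15.8 − j36.8 Ω
Γ_s = (Z_in − Z_s)/(Z_in + Z_s) = (-59.2 − j36.8)/(90.8 − j36.8), |Γ_s| = 0.711
VSWR = (1 + |Γ_s|)/(1 − |Γ_s|)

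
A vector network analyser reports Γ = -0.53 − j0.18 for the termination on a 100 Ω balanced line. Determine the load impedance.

Z_L ≈ 28.9 − j15.2 Ω

Z_L = Z_0·(1 + Γ)/(1 − Γ) = 100·(0.47 − j0.18)/(1.53 + j0.18)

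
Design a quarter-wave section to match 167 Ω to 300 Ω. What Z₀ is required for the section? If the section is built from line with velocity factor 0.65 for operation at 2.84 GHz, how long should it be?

Z_qwt ≈ 224 Ω; length ≈ 1.72 cm

Z_qwt = √(Z_0·R_L) = √(300 × 167) = √50100
λ = 0.65·c/f = 0.0687 m, so l = λ/4 = 0.0172 m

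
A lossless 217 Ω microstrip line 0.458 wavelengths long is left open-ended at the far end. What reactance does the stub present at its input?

X_in ≈ 803 Ω (inductive)

βl = 2π × 0.458 = 165°
tan(βl) = -0.27
For an open-ended stub, Z_in = −jZ_0·cot(βl) = −jZ_0/tan(βl)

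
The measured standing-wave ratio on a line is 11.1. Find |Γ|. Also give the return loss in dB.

|Γ| ≈ 0.835; return loss ≈ 1.57 dB

|Γ| = (S − 1)/(S + 1) = (11.1 − 1)/(11.1 + 1) = 10.1/12.1
RL = −20·log₁₀|Γ| = −20·log₁₀(0.835)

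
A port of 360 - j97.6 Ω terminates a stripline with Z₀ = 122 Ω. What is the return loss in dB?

Γ = (238 − j97.6)/(482 − j97.6), |Γ| = 0.523
RL = −20·log₁₀|Γ| = −20·log₁₀(0.523)

RL ≈ 5.63 dB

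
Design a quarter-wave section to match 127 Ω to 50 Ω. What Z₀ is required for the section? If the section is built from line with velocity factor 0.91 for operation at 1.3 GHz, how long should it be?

Z_qwt = √(Z_0·R_L) = √(50 × 127) = √6350
λ = 0.91·c/f = 0.21 m, so l = λ/4 = 0.0525 m

Z_qwt ≈ 79.7 Ω; length ≈ 5.25 cm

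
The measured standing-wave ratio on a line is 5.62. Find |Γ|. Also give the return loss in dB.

|Γ| ≈ 0.698; return loss ≈ 3.12 dB

|Γ| = (S − 1)/(S + 1) = (5.62 − 1)/(5.62 + 1) = 4.62/6.62
RL = −20·log₁₀|Γ| = −20·log₁₀(0.698)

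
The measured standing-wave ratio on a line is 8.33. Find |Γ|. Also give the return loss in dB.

|Γ| ≈ 0.786; return loss ≈ 2.1 dB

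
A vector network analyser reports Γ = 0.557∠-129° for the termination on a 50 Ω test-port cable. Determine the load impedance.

Z_L ≈ 17.1 − j21.5 Ω

Z_L = Z_0·(1 + Γ)/(1 − Γ) = 50·(0.649 − j0.433)/(1.35 + j0.433)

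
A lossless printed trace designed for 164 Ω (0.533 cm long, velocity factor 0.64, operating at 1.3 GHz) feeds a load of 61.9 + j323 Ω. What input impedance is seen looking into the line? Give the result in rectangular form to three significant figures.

λ = v/f = 0.64·c / 1.3 GHz = 0.148 m
βl = 2π·l/λ = 2π × 0.0361 = 13°
tan(βl) = tan(13°) = 0.231
Z_in = Z_0·(Z_L + jZ_0·tanβl)/(Z_0 + jZ_L·tanβl)
     = 164·(61.9 + j361)/(89.5 + j14.3)

Z_in ≈ 214 + j627 Ω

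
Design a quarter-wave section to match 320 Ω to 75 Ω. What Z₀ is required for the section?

Z_qwt ≈ 155 Ω

Z_qwt = √(Z_0·R_L) = √(75 × 320) = √24000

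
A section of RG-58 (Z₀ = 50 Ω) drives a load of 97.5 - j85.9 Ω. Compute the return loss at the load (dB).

Γ = (47.5 − j85.9)/(147.5 − j85.9), |Γ| = 0.575
RL = −20·log₁₀|Γ| = −20·log₁₀(0.575)

RL ≈ 4.81 dB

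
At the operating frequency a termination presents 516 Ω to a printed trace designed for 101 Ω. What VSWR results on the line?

VSWR ≈ 5.11

For a purely resistive load, VSWR = R_L/Z_0 or Z_0/R_L (whichever > 1) = 516/101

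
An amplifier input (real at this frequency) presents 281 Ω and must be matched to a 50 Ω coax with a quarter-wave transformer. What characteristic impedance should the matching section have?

Z_qwt ≈ 119 Ω

Z_qwt = √(Z_0·R_L) = √(50 × 281) = √14050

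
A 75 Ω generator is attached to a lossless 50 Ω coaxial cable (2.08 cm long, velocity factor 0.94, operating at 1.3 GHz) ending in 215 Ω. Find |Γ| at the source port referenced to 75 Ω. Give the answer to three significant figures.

|Γ| ≈ 0.605

λ = v/f = 0.94·c / 1.3 GHz = 0.217 m
βl = 2π·l/λ = 2π × 0.0959 = 34.5°
tan(βl) = 0.688
Z_in = Z_0·(Z_L + jZ_0·tanβl)/(Z_0 + jZ_L·tanβl) = 32.5 − j61.7 Ω
Γ_s = (Z_in − Z_s)/(Z_in + Z_s) = (-42.5 − j61.7)/(107 − j61.7), |Γ_s| = 0.605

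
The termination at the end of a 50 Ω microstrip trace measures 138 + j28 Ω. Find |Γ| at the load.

|Γ| ≈ 0.486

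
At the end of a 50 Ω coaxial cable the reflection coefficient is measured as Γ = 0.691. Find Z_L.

Z_L = Z_0·(1 + Γ)/(1 − Γ) = 50·(1.69)/(0.309)

Z_L ≈ 274 Ω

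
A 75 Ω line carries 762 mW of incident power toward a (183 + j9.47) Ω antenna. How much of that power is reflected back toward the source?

P_reflected ≈ 134 mW

|Γ| = |(108 + j9.47)/(258 + j9.47)| = 0.42
|Γ|² = 0.176
P_refl = |Γ|²·P_inc = 134 mW, P_del = (1 − |Γ|²)·P_inc = 628 mW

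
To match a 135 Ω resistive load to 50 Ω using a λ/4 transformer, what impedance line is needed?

Z_qwt = √(Z_0·R_L) = √(50 × 135) = √6750

Z_qwt ≈ 82.2 Ω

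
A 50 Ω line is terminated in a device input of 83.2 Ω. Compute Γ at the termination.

Γ = 0.249

Γ = (Z_L − Z_0)/(Z_L + Z_0) = (83.2 − 50)/(83.2 + 50) = 33.2/133.2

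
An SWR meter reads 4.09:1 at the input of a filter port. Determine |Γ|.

|Γ| ≈ 0.607

|Γ| = (S − 1)/(S + 1) = (4.09 − 1)/(4.09 + 1) = 3.09/5.09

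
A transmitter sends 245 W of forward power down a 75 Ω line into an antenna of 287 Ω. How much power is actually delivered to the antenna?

P_delivered ≈ 161 W

Γ = (287 − 75)/(287 + 75) = 0.586
|Γ|² = 0.343
P_refl = |Γ|²·P_inc = 84 W, P_del = (1 − |Γ|²)·P_inc = 161 W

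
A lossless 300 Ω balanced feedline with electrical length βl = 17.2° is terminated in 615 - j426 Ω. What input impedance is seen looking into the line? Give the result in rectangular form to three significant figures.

Z_in ≈ 272 − j351 Ω

tan(βl) = tan(17.2°) = 0.31
Z_in = Z_0·(Z_L + jZ_0·tanβl)/(Z_0 + jZ_L·tanβl)
     = 300·(615 − j333)/(432 + j190)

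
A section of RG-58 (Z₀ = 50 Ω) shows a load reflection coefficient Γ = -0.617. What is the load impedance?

Z_L ≈ 11.8 Ω

Z_L = Z_0·(1 + Γ)/(1 − Γ) = 50·(0.383)/(1.62)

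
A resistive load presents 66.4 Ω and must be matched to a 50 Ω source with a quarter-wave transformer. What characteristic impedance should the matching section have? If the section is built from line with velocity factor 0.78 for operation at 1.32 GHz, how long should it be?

Z_qwt ≈ 57.6 Ω; length ≈ 4.43 cm

Z_qwt = √(Z_0·R_L) = √(50 × 66.4) = √3320
λ = 0.78·c/f = 0.177 m, so l = λ/4 = 0.0443 m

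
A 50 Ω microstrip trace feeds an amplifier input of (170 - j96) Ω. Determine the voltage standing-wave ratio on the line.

VSWR ≈ 4.56

Γ = (Z_L − Z_0)/(Z_L + Z_0) = (120 − j96)/(220 − j96)
|Γ| = 154/240 = 0.64
VSWR = (1 + |Γ|)/(1 − |Γ|) = 1.64/0.36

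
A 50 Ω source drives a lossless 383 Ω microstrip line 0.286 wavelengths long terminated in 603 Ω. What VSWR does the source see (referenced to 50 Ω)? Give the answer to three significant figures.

VSWR ≈ 5.24

βl = 2π × 0.286 = 103°
tan(βl) = -4.35
Z_in = Z_0·(Z_L + jZ_0·tanβl)/(Z_0 + jZ_L·tanβl) = 251 + j51.5 Ω
Γ_s = (Z_in − Z_s)/(Z_in + Z_s) = (201 + j51.5)/(301 + j51.5), |Γ_s| = 0.679
VSWR = (1 + |Γ_s|)/(1 − |Γ_s|)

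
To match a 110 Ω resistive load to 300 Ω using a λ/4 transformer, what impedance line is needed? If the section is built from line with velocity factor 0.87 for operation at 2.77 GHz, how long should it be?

Z_qwt = √(Z_0·R_L) = √(300 × 110) = √33000
λ = 0.87·c/f = 0.0942 m, so l = λ/4 = 0.0236 m

Z_qwt ≈ 182 Ω; length ≈ 2.36 cm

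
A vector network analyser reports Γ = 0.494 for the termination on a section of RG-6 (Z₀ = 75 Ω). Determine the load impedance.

Z_L = Z_0·(1 + Γ)/(1 − Γ) = 75·(1.49)/(0.506)

Z_L ≈ 221 Ω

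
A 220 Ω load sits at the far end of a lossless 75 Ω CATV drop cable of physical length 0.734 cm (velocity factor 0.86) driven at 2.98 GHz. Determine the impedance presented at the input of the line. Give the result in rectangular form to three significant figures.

Z_in ≈ 74.3 − j84.3 Ω

λ = v/f = 0.86·c / 2.98 GHz = 0.0866 m
βl = 2π·l/λ = 2π × 0.0848 = 30.5°
tan(βl) = tan(30.5°) = 0.59
Z_in = Z_0·(Z_L + jZ_0·tanβl)/(Z_0 + jZ_L·tanβl)
     = 75·(220 + j44.2)/(75 + j130)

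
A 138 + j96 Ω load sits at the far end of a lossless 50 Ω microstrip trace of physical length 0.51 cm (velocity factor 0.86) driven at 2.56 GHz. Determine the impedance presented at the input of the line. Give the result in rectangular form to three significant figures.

Z_in ≈ 159 − j87.4 Ω

λ = v/f = 0.86·c / 2.56 GHz = 0.101 m
βl = 2π·l/λ = 2π × 0.0506 = 18.2°
tan(βl) = tan(18.2°) = 0.329
Z_in = Z_0·(Z_L + jZ_0·tanβl)/(Z_0 + jZ_L·tanβl)
     = 50·(138 + j112)/(18.4 + j45.4)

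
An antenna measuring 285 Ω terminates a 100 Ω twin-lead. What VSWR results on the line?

VSWR ≈ 2.85

For a purely resistive load, VSWR = R_L/Z_0 or Z_0/R_L (whichever > 1) = 285/100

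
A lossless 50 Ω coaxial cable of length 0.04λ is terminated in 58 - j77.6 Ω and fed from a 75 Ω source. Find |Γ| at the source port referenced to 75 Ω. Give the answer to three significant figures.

|Γ| ≈ 0.588

βl = 2π × 0.04 = 14.4°
tan(βl) = 0.257
Z_in = Z_0·(Z_L + jZ_0·tanβl)/(Z_0 + jZ_L·tanβl) = 30.2 − j52.7 Ω
Γ_s = (Z_in − Z_s)/(Z_in + Z_s) = (-44.8 − j52.7)/(105 − j52.7), |Γ_s| = 0.588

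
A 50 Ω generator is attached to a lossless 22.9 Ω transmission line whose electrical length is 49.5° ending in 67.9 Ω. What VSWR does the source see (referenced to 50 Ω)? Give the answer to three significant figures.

tan(βl) = 1.17
Z_in = Z_0·(Z_L + jZ_0·tanβl)/(Z_0 + jZ_L·tanβl) = 12.3 − j16 Ω
Γ_s = (Z_in − Z_s)/(Z_in + Z_s) = (-37.7 − j16)/(62.3 − j16), |Γ_s| = 0.636
VSWR = (1 + |Γ_s|)/(1 − |Γ_s|)

VSWR ≈ 4.49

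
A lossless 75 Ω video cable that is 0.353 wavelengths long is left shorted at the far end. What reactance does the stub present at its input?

X_in ≈ -99.2 Ω (capacitive)

βl = 2π × 0.353 = 127°
tan(βl) = -1.32
For a shorted stub, Z_in = jZ_0·tan(βl)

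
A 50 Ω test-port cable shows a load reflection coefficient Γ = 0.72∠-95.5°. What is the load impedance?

Z_L = Z_0·(1 + Γ)/(1 − Γ) = 50·(0.931 − j0.717)/(1.07 + j0.717)

Z_L ≈ 14.5 − j43.3 Ω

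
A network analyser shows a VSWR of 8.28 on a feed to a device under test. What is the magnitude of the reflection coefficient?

|Γ| ≈ 0.784

|Γ| = (S − 1)/(S + 1) = (8.28 − 1)/(8.28 + 1) = 7.28/9.28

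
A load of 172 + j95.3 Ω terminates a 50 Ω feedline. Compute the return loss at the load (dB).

RL ≈ 3.87 dB

Γ = (122 + j95.3)/(222 + j95.3), |Γ| = 0.641
RL = −20·log₁₀|Γ| = −20·log₁₀(0.641)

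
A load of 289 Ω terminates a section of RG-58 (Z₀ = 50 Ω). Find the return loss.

RL ≈ 3.04 dB

Γ = (289 − 50)/(289 + 50) = 0.705
RL = −20·log₁₀|Γ| = −20·log₁₀(0.705)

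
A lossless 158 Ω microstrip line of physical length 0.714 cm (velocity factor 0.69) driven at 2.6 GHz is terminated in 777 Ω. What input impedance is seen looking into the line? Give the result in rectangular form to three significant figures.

Z_in ≈ 102 − j217 Ω

λ = v/f = 0.69·c / 2.6 GHz = 0.0796 m
βl = 2π·l/λ = 2π × 0.0897 = 32.3°
tan(βl) = tan(32.3°) = 0.632
Z_in = Z_0·(Z_L + jZ_0·tanβl)/(Z_0 + jZ_L·tanβl)
     = 158·(777 + j99.8)/(158 + j491)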